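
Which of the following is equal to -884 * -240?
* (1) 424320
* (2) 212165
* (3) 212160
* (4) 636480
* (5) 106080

-884 * -240 = 212160
3) 212160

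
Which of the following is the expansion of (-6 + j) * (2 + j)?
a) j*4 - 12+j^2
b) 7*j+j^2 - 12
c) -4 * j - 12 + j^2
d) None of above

Expanding (-6 + j) * (2 + j):
= -4 * j - 12 + j^2
c) -4 * j - 12 + j^2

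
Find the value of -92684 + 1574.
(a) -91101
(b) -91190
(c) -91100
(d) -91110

-92684 + 1574 = -91110
d) -91110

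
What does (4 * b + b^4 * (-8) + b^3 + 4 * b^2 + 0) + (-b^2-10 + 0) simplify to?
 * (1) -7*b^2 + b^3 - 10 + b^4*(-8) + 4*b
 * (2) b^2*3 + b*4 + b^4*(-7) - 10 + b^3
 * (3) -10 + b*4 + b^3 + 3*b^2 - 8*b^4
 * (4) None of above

Adding the polynomials and combining like terms:
(4*b + b^4*(-8) + b^3 + 4*b^2 + 0) + (-b^2 - 10 + 0)
= -10 + b*4 + b^3 + 3*b^2 - 8*b^4
3) -10 + b*4 + b^3 + 3*b^2 - 8*b^4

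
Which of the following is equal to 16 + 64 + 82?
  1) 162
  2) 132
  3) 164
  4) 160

First: 16 + 64 = 80
Then: 80 + 82 = 162
1) 162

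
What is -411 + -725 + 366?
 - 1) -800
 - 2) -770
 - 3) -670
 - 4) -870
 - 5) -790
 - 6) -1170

First: -411 + -725 = -1136
Then: -1136 + 366 = -770
2) -770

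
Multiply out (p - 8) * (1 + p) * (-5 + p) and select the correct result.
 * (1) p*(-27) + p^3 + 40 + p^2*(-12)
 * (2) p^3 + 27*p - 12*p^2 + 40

Expanding (p - 8) * (1 + p) * (-5 + p):
= p^3 + 27*p - 12*p^2 + 40
2) p^3 + 27*p - 12*p^2 + 40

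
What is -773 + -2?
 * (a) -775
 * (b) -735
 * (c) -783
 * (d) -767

-773 + -2 = -775
a) -775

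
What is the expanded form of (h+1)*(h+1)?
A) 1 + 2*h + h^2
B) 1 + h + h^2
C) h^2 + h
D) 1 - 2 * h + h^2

Expanding (h+1)*(h+1):
= 1 + 2*h + h^2
A) 1 + 2*h + h^2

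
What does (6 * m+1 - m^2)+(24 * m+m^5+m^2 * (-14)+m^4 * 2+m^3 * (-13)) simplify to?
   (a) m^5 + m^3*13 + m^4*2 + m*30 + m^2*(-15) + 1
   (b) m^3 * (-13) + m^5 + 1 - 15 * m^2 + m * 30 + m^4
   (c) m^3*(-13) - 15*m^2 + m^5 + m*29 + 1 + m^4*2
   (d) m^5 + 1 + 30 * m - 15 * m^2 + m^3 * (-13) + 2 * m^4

Adding the polynomials and combining like terms:
(6*m + 1 - m^2) + (24*m + m^5 + m^2*(-14) + m^4*2 + m^3*(-13))
= m^5 + 1 + 30 * m - 15 * m^2 + m^3 * (-13) + 2 * m^4
d) m^5 + 1 + 30 * m - 15 * m^2 + m^3 * (-13) + 2 * m^4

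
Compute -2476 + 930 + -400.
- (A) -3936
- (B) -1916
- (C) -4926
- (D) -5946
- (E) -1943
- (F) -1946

First: -2476 + 930 = -1546
Then: -1546 + -400 = -1946
F) -1946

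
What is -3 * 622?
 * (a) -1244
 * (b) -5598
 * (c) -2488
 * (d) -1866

-3 * 622 = -1866
d) -1866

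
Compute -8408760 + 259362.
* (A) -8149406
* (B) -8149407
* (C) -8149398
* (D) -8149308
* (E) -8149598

-8408760 + 259362 = -8149398
C) -8149398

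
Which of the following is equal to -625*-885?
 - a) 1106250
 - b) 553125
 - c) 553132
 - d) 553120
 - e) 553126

-625 * -885 = 553125
b) 553125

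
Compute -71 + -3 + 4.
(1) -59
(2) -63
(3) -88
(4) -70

First: -71 + -3 = -74
Then: -74 + 4 = -70
4) -70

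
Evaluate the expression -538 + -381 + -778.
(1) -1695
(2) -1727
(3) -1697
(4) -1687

First: -538 + -381 = -919
Then: -919 + -778 = -1697
3) -1697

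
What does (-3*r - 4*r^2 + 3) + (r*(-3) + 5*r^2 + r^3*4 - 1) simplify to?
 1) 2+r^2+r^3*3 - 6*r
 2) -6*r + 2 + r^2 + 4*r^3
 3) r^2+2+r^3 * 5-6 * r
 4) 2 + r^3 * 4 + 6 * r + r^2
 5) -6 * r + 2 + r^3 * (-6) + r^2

Adding the polynomials and combining like terms:
(-3*r - 4*r^2 + 3) + (r*(-3) + 5*r^2 + r^3*4 - 1)
= -6*r + 2 + r^2 + 4*r^3
2) -6*r + 2 + r^2 + 4*r^3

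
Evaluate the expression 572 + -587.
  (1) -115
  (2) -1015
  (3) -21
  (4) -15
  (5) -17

572 + -587 = -15
4) -15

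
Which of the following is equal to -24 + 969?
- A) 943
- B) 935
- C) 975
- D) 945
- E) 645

-24 + 969 = 945
D) 945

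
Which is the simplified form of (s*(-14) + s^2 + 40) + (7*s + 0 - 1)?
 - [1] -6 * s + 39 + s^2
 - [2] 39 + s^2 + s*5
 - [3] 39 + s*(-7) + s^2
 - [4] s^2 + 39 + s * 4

Adding the polynomials and combining like terms:
(s*(-14) + s^2 + 40) + (7*s + 0 - 1)
= 39 + s*(-7) + s^2
3) 39 + s*(-7) + s^2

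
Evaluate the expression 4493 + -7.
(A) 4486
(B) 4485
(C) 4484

4493 + -7 = 4486
A) 4486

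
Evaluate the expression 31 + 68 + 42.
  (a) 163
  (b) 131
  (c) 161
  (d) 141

First: 31 + 68 = 99
Then: 99 + 42 = 141
d) 141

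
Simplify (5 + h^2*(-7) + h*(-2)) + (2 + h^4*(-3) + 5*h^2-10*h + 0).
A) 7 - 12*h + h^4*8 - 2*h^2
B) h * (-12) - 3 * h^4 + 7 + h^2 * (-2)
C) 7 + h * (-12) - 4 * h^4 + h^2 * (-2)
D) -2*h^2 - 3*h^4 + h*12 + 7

Adding the polynomials and combining like terms:
(5 + h^2*(-7) + h*(-2)) + (2 + h^4*(-3) + 5*h^2 - 10*h + 0)
= h * (-12) - 3 * h^4 + 7 + h^2 * (-2)
B) h * (-12) - 3 * h^4 + 7 + h^2 * (-2)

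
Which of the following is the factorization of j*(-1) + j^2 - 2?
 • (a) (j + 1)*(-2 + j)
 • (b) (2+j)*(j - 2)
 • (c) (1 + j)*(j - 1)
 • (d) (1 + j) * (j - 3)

We need to factor j*(-1) + j^2 - 2.
The factored form is (j + 1)*(-2 + j).
a) (j + 1)*(-2 + j)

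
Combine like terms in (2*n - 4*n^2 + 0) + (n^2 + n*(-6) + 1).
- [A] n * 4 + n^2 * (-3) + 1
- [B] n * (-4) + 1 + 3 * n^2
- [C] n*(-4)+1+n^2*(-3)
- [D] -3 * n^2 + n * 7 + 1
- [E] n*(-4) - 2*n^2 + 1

Adding the polynomials and combining like terms:
(2*n - 4*n^2 + 0) + (n^2 + n*(-6) + 1)
= n*(-4)+1+n^2*(-3)
C) n*(-4)+1+n^2*(-3)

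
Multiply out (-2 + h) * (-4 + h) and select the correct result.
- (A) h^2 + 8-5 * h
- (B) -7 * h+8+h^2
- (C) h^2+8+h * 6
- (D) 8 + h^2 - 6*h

Expanding (-2 + h) * (-4 + h):
= 8 + h^2 - 6*h
D) 8 + h^2 - 6*h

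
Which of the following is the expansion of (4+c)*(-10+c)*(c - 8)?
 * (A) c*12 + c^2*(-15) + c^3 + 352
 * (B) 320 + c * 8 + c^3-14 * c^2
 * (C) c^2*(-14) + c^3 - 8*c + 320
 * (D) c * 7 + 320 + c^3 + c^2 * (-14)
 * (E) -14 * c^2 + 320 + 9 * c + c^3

Expanding (4+c)*(-10+c)*(c - 8):
= 320 + c * 8 + c^3-14 * c^2
B) 320 + c * 8 + c^3-14 * c^2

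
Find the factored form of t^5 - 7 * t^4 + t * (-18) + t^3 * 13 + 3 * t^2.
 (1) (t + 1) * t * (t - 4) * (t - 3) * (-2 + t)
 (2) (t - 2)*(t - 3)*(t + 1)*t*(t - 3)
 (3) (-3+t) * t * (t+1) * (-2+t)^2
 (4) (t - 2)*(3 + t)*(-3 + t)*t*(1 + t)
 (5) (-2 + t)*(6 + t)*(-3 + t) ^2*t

We need to factor t^5 - 7 * t^4 + t * (-18) + t^3 * 13 + 3 * t^2.
The factored form is (t - 2)*(t - 3)*(t + 1)*t*(t - 3).
2) (t - 2)*(t - 3)*(t + 1)*t*(t - 3)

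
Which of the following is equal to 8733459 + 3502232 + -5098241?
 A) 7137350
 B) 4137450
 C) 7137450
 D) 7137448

First: 8733459 + 3502232 = 12235691
Then: 12235691 + -5098241 = 7137450
C) 7137450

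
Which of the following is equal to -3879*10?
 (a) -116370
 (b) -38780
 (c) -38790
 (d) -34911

-3879 * 10 = -38790
c) -38790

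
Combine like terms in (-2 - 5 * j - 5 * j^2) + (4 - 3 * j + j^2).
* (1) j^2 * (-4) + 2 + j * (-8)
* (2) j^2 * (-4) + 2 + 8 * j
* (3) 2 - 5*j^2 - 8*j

Adding the polynomials and combining like terms:
(-2 - 5*j - 5*j^2) + (4 - 3*j + j^2)
= j^2 * (-4) + 2 + j * (-8)
1) j^2 * (-4) + 2 + j * (-8)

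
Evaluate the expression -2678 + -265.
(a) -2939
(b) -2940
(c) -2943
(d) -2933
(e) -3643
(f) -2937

-2678 + -265 = -2943
c) -2943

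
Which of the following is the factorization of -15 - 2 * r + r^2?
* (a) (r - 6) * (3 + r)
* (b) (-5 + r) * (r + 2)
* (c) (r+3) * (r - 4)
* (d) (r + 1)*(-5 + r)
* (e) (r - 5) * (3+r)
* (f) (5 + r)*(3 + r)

We need to factor -15 - 2 * r + r^2.
The factored form is (r - 5) * (3+r).
e) (r - 5) * (3+r)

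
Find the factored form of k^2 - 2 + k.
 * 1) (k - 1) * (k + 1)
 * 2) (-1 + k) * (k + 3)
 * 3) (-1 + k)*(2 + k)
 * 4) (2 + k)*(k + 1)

We need to factor k^2 - 2 + k.
The factored form is (-1 + k)*(2 + k).
3) (-1 + k)*(2 + k)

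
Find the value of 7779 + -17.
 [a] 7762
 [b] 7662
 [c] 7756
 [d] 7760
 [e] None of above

7779 + -17 = 7762
a) 7762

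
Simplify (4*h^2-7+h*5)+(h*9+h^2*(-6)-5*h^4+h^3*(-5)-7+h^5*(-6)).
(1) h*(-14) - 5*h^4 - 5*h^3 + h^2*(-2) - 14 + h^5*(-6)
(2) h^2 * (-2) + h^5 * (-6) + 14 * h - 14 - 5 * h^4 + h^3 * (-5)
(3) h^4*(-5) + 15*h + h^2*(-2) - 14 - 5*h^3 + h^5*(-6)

Adding the polynomials and combining like terms:
(4*h^2 - 7 + h*5) + (h*9 + h^2*(-6) - 5*h^4 + h^3*(-5) - 7 + h^5*(-6))
= h^2 * (-2) + h^5 * (-6) + 14 * h - 14 - 5 * h^4 + h^3 * (-5)
2) h^2 * (-2) + h^5 * (-6) + 14 * h - 14 - 5 * h^4 + h^3 * (-5)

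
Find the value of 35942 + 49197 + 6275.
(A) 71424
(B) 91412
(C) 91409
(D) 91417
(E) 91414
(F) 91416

First: 35942 + 49197 = 85139
Then: 85139 + 6275 = 91414
E) 91414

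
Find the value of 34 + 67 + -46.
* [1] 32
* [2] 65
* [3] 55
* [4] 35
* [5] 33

First: 34 + 67 = 101
Then: 101 + -46 = 55
3) 55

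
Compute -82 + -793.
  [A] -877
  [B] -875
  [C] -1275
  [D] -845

-82 + -793 = -875
B) -875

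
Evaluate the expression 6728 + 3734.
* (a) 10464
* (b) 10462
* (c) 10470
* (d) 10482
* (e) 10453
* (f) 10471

6728 + 3734 = 10462
b) 10462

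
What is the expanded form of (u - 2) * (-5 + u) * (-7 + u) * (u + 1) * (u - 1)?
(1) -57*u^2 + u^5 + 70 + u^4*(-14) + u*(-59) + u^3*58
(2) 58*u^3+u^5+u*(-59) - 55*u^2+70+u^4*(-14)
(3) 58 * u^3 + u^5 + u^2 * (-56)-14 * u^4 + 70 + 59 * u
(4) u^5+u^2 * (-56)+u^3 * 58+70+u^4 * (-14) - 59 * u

Expanding (u - 2) * (-5 + u) * (-7 + u) * (u + 1) * (u - 1):
= u^5+u^2 * (-56)+u^3 * 58+70+u^4 * (-14) - 59 * u
4) u^5+u^2 * (-56)+u^3 * 58+70+u^4 * (-14) - 59 * u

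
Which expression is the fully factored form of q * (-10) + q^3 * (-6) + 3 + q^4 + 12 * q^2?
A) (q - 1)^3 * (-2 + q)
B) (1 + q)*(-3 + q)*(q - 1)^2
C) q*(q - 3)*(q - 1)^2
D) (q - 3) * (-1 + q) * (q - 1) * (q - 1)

We need to factor q * (-10) + q^3 * (-6) + 3 + q^4 + 12 * q^2.
The factored form is (q - 3) * (-1 + q) * (q - 1) * (q - 1).
D) (q - 3) * (-1 + q) * (q - 1) * (q - 1)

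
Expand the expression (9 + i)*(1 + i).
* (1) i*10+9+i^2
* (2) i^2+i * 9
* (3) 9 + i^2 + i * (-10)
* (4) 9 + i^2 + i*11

Expanding (9 + i)*(1 + i):
= i*10+9+i^2
1) i*10+9+i^2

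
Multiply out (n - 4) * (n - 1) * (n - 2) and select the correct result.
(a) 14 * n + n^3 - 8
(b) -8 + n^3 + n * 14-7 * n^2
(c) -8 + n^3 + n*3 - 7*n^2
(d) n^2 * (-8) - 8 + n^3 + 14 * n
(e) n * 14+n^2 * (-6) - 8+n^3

Expanding (n - 4) * (n - 1) * (n - 2):
= -8 + n^3 + n * 14-7 * n^2
b) -8 + n^3 + n * 14-7 * n^2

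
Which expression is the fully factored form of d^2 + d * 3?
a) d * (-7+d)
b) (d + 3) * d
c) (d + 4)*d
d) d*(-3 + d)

We need to factor d^2 + d * 3.
The factored form is (d + 3) * d.
b) (d + 3) * d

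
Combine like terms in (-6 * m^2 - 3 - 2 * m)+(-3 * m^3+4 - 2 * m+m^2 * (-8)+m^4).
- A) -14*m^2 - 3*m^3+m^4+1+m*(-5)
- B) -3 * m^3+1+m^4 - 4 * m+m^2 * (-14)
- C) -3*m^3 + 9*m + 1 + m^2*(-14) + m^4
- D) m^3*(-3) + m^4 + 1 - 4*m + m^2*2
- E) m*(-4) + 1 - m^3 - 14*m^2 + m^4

Adding the polynomials and combining like terms:
(-6*m^2 - 3 - 2*m) + (-3*m^3 + 4 - 2*m + m^2*(-8) + m^4)
= -3 * m^3+1+m^4 - 4 * m+m^2 * (-14)
B) -3 * m^3+1+m^4 - 4 * m+m^2 * (-14)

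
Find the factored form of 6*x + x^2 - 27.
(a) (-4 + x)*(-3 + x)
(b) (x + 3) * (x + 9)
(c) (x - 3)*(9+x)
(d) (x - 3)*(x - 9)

We need to factor 6*x + x^2 - 27.
The factored form is (x - 3)*(9+x).
c) (x - 3)*(9+x)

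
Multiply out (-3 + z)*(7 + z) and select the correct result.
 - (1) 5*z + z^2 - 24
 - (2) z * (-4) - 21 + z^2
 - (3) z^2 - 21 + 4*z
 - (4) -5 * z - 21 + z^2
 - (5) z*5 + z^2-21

Expanding (-3 + z)*(7 + z):
= z^2 - 21 + 4*z
3) z^2 - 21 + 4*z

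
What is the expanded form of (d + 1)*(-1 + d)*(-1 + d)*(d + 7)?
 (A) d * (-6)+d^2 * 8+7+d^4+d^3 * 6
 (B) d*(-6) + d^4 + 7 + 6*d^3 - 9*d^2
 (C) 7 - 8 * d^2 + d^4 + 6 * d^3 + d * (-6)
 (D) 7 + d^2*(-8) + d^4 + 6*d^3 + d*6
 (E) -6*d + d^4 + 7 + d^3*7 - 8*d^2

Expanding (d + 1)*(-1 + d)*(-1 + d)*(d + 7):
= 7 - 8 * d^2 + d^4 + 6 * d^3 + d * (-6)
C) 7 - 8 * d^2 + d^4 + 6 * d^3 + d * (-6)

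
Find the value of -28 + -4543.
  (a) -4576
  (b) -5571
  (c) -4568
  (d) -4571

-28 + -4543 = -4571
d) -4571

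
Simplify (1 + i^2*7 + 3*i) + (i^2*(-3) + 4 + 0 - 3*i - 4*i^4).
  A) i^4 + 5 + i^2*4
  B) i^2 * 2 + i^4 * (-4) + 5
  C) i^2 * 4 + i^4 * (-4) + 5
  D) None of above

Adding the polynomials and combining like terms:
(1 + i^2*7 + 3*i) + (i^2*(-3) + 4 + 0 - 3*i - 4*i^4)
= i^2 * 4 + i^4 * (-4) + 5
C) i^2 * 4 + i^4 * (-4) + 5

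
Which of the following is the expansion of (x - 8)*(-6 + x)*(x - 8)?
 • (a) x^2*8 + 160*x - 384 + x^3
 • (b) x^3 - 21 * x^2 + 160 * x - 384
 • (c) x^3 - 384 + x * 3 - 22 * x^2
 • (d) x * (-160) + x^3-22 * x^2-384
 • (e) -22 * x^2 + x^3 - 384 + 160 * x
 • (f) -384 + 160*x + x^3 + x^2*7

Expanding (x - 8)*(-6 + x)*(x - 8):
= -22 * x^2 + x^3 - 384 + 160 * x
e) -22 * x^2 + x^3 - 384 + 160 * x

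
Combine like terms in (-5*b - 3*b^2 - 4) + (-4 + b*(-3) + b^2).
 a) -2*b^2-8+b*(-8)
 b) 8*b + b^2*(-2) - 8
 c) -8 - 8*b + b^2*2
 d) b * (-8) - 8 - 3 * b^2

Adding the polynomials and combining like terms:
(-5*b - 3*b^2 - 4) + (-4 + b*(-3) + b^2)
= -2*b^2-8+b*(-8)
a) -2*b^2-8+b*(-8)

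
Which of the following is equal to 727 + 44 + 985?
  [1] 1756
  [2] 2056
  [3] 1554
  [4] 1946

First: 727 + 44 = 771
Then: 771 + 985 = 1756
1) 1756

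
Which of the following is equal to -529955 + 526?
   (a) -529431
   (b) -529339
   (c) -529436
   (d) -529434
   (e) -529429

-529955 + 526 = -529429
e) -529429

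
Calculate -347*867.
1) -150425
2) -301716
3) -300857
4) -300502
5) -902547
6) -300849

-347 * 867 = -300849
6) -300849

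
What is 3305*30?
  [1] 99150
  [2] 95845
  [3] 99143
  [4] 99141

3305 * 30 = 99150
1) 99150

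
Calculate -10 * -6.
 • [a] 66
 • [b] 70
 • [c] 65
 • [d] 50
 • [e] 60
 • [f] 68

-10 * -6 = 60
e) 60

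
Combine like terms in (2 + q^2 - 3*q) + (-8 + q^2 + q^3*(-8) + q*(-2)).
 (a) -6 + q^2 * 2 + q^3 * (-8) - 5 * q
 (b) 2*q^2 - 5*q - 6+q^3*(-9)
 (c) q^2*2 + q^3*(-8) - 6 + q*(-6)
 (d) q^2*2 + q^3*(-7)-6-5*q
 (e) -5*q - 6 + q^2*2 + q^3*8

Adding the polynomials and combining like terms:
(2 + q^2 - 3*q) + (-8 + q^2 + q^3*(-8) + q*(-2))
= -6 + q^2 * 2 + q^3 * (-8) - 5 * q
a) -6 + q^2 * 2 + q^3 * (-8) - 5 * q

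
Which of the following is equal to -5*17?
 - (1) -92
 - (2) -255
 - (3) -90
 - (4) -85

-5 * 17 = -85
4) -85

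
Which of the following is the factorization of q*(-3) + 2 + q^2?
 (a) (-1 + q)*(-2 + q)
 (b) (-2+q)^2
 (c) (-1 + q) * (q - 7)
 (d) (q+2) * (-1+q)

We need to factor q*(-3) + 2 + q^2.
The factored form is (-1 + q)*(-2 + q).
a) (-1 + q)*(-2 + q)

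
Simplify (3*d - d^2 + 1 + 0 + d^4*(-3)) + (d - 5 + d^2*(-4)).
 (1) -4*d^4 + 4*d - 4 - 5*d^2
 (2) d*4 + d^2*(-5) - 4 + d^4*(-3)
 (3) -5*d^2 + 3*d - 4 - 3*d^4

Adding the polynomials and combining like terms:
(3*d - d^2 + 1 + 0 + d^4*(-3)) + (d - 5 + d^2*(-4))
= d*4 + d^2*(-5) - 4 + d^4*(-3)
2) d*4 + d^2*(-5) - 4 + d^4*(-3)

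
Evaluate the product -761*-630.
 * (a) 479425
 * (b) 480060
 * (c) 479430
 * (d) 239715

-761 * -630 = 479430
c) 479430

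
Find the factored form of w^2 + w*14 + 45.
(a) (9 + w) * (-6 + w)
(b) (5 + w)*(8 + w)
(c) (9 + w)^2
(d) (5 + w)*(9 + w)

We need to factor w^2 + w*14 + 45.
The factored form is (5 + w)*(9 + w).
d) (5 + w)*(9 + w)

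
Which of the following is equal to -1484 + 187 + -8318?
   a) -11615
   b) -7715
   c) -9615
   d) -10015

First: -1484 + 187 = -1297
Then: -1297 + -8318 = -9615
c) -9615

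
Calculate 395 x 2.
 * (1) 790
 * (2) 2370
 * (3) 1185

395 * 2 = 790
1) 790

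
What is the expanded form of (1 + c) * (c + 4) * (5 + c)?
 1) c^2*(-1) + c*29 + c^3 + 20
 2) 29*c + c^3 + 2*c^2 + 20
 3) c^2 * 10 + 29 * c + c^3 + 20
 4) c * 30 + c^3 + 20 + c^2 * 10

Expanding (1 + c) * (c + 4) * (5 + c):
= c^2 * 10 + 29 * c + c^3 + 20
3) c^2 * 10 + 29 * c + c^3 + 20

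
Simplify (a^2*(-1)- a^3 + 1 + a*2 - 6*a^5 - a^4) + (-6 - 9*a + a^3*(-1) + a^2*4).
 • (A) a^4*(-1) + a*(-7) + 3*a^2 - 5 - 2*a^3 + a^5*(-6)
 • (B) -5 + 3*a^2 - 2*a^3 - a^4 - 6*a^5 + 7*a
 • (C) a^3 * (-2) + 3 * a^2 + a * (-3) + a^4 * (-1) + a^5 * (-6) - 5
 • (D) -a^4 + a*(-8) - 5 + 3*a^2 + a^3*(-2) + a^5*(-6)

Adding the polynomials and combining like terms:
(a^2*(-1) - a^3 + 1 + a*2 - 6*a^5 - a^4) + (-6 - 9*a + a^3*(-1) + a^2*4)
= a^4*(-1) + a*(-7) + 3*a^2 - 5 - 2*a^3 + a^5*(-6)
A) a^4*(-1) + a*(-7) + 3*a^2 - 5 - 2*a^3 + a^5*(-6)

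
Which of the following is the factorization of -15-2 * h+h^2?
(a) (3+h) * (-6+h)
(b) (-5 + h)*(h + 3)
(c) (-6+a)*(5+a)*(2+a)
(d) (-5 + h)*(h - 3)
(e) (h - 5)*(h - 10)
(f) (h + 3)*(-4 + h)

We need to factor -15-2 * h+h^2.
The factored form is (-5 + h)*(h + 3).
b) (-5 + h)*(h + 3)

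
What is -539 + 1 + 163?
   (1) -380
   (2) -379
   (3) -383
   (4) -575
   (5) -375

First: -539 + 1 = -538
Then: -538 + 163 = -375
5) -375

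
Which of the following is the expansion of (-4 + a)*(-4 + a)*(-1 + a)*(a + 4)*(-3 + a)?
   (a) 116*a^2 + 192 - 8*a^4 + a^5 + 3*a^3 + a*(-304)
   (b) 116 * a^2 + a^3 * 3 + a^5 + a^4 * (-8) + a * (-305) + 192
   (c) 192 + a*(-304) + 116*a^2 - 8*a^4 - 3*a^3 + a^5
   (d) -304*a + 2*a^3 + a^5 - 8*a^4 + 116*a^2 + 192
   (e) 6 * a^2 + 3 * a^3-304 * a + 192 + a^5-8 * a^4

Expanding (-4 + a)*(-4 + a)*(-1 + a)*(a + 4)*(-3 + a):
= 116*a^2 + 192 - 8*a^4 + a^5 + 3*a^3 + a*(-304)
a) 116*a^2 + 192 - 8*a^4 + a^5 + 3*a^3 + a*(-304)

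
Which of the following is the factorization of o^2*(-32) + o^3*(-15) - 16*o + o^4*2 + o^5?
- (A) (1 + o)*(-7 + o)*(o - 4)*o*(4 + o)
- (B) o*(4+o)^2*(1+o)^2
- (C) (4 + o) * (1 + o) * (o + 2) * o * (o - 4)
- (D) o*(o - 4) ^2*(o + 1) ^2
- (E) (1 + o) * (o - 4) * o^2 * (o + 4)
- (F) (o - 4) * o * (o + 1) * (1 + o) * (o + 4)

We need to factor o^2*(-32) + o^3*(-15) - 16*o + o^4*2 + o^5.
The factored form is (o - 4) * o * (o + 1) * (1 + o) * (o + 4).
F) (o - 4) * o * (o + 1) * (1 + o) * (o + 4)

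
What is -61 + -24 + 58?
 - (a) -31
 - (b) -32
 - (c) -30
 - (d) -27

First: -61 + -24 = -85
Then: -85 + 58 = -27
d) -27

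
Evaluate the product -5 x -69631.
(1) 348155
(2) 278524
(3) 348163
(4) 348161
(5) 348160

-5 * -69631 = 348155
1) 348155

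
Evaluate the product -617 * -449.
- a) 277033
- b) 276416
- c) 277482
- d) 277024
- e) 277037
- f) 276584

-617 * -449 = 277033
a) 277033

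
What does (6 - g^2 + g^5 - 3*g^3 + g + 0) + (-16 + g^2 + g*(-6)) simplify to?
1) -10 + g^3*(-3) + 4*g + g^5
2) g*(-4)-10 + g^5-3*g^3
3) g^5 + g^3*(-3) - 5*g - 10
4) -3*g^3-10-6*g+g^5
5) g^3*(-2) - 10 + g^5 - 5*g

Adding the polynomials and combining like terms:
(6 - g^2 + g^5 - 3*g^3 + g + 0) + (-16 + g^2 + g*(-6))
= g^5 + g^3*(-3) - 5*g - 10
3) g^5 + g^3*(-3) - 5*g - 10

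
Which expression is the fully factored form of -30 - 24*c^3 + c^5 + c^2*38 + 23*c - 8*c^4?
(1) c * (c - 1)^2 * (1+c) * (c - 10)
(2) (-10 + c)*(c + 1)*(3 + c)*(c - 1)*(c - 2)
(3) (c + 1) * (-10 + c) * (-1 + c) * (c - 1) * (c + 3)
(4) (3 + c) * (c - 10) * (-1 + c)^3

We need to factor -30 - 24*c^3 + c^5 + c^2*38 + 23*c - 8*c^4.
The factored form is (c + 1) * (-10 + c) * (-1 + c) * (c - 1) * (c + 3).
3) (c + 1) * (-10 + c) * (-1 + c) * (c - 1) * (c + 3)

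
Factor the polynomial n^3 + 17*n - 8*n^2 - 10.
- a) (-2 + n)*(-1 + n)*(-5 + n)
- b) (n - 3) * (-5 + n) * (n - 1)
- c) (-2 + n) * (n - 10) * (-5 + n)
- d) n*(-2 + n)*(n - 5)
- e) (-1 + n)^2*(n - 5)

We need to factor n^3 + 17*n - 8*n^2 - 10.
The factored form is (-2 + n)*(-1 + n)*(-5 + n).
a) (-2 + n)*(-1 + n)*(-5 + n)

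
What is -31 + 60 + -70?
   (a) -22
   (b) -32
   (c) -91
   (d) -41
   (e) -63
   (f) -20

First: -31 + 60 = 29
Then: 29 + -70 = -41
d) -41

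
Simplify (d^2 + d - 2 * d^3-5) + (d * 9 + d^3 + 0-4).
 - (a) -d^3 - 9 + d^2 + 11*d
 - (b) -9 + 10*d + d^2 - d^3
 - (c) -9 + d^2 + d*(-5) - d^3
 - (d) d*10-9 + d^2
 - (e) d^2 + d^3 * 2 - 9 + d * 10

Adding the polynomials and combining like terms:
(d^2 + d - 2*d^3 - 5) + (d*9 + d^3 + 0 - 4)
= -9 + 10*d + d^2 - d^3
b) -9 + 10*d + d^2 - d^3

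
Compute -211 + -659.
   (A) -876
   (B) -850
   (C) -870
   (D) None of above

-211 + -659 = -870
C) -870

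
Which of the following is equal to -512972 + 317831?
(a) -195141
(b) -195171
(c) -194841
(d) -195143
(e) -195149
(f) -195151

-512972 + 317831 = -195141
a) -195141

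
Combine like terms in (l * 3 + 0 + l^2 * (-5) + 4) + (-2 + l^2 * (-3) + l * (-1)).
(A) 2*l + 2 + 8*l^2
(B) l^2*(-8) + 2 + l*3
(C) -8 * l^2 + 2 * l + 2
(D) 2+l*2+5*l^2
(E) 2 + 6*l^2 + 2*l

Adding the polynomials and combining like terms:
(l*3 + 0 + l^2*(-5) + 4) + (-2 + l^2*(-3) + l*(-1))
= -8 * l^2 + 2 * l + 2
C) -8 * l^2 + 2 * l + 2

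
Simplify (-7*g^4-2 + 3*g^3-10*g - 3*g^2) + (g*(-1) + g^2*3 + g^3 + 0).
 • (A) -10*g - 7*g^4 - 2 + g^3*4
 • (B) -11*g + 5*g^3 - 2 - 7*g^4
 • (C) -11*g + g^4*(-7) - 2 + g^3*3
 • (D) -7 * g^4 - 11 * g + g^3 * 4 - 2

Adding the polynomials and combining like terms:
(-7*g^4 - 2 + 3*g^3 - 10*g - 3*g^2) + (g*(-1) + g^2*3 + g^3 + 0)
= -7 * g^4 - 11 * g + g^3 * 4 - 2
D) -7 * g^4 - 11 * g + g^3 * 4 - 2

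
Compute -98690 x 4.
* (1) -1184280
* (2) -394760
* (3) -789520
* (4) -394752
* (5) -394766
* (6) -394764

-98690 * 4 = -394760
2) -394760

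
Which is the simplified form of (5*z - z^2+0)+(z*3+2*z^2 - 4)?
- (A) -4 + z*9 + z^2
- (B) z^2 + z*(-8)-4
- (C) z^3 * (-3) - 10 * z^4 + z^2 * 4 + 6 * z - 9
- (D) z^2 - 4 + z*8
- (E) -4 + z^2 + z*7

Adding the polynomials and combining like terms:
(5*z - z^2 + 0) + (z*3 + 2*z^2 - 4)
= z^2 - 4 + z*8
D) z^2 - 4 + z*8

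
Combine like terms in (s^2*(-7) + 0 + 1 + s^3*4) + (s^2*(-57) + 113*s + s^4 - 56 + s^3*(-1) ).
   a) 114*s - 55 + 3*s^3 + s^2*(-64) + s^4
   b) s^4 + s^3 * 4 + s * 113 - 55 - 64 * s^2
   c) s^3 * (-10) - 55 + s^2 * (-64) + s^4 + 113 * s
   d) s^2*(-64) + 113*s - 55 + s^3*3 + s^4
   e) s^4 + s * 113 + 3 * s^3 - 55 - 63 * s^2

Adding the polynomials and combining like terms:
(s^2*(-7) + 0 + 1 + s^3*4) + (s^2*(-57) + 113*s + s^4 - 56 + s^3*(-1))
= s^2*(-64) + 113*s - 55 + s^3*3 + s^4
d) s^2*(-64) + 113*s - 55 + s^3*3 + s^4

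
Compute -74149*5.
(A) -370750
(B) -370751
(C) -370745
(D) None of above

-74149 * 5 = -370745
C) -370745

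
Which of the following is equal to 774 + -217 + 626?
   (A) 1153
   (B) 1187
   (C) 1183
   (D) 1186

First: 774 + -217 = 557
Then: 557 + 626 = 1183
C) 1183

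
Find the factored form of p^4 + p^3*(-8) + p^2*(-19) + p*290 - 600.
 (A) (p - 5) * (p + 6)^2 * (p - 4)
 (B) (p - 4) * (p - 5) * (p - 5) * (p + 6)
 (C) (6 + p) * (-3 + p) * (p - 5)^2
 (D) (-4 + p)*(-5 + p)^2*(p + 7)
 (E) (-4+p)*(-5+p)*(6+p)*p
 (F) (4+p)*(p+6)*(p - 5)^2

We need to factor p^4 + p^3*(-8) + p^2*(-19) + p*290 - 600.
The factored form is (p - 4) * (p - 5) * (p - 5) * (p + 6).
B) (p - 4) * (p - 5) * (p - 5) * (p + 6)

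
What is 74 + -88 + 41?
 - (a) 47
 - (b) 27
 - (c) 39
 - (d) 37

First: 74 + -88 = -14
Then: -14 + 41 = 27
b) 27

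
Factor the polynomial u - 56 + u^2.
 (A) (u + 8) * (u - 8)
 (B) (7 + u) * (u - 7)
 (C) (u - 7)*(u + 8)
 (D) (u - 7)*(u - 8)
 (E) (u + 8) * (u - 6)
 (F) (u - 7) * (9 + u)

We need to factor u - 56 + u^2.
The factored form is (u - 7)*(u + 8).
C) (u - 7)*(u + 8)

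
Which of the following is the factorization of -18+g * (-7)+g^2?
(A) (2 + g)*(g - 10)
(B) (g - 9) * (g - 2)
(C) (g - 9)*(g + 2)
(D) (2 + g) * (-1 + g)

We need to factor -18+g * (-7)+g^2.
The factored form is (g - 9)*(g + 2).
C) (g - 9)*(g + 2)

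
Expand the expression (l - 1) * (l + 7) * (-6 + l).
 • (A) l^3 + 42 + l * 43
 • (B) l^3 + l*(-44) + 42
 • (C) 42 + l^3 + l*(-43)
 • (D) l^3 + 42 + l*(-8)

Expanding (l - 1) * (l + 7) * (-6 + l):
= 42 + l^3 + l*(-43)
C) 42 + l^3 + l*(-43)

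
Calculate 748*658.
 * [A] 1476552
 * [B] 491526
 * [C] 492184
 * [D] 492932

748 * 658 = 492184
C) 492184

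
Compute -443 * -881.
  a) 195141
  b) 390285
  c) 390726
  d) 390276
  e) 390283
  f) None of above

-443 * -881 = 390283
e) 390283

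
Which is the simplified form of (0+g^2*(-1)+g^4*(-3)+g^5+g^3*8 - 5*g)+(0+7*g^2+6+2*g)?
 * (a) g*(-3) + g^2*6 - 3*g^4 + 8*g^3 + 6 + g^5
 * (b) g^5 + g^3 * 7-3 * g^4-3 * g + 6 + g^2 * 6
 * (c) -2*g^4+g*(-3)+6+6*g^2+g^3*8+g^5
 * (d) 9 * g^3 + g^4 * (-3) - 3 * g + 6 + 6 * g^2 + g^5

Adding the polynomials and combining like terms:
(0 + g^2*(-1) + g^4*(-3) + g^5 + g^3*8 - 5*g) + (0 + 7*g^2 + 6 + 2*g)
= g*(-3) + g^2*6 - 3*g^4 + 8*g^3 + 6 + g^5
a) g*(-3) + g^2*6 - 3*g^4 + 8*g^3 + 6 + g^5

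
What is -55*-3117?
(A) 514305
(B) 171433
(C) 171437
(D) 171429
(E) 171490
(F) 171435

-55 * -3117 = 171435
F) 171435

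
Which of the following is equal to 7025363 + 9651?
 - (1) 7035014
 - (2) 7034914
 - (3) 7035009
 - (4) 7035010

7025363 + 9651 = 7035014
1) 7035014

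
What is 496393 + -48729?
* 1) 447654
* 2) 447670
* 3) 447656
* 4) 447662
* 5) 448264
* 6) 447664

496393 + -48729 = 447664
6) 447664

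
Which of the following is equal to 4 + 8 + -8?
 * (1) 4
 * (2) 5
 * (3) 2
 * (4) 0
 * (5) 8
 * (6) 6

First: 4 + 8 = 12
Then: 12 + -8 = 4
1) 4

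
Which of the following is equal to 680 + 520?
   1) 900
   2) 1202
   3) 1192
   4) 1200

680 + 520 = 1200
4) 1200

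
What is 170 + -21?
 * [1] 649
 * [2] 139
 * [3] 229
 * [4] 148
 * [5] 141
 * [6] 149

170 + -21 = 149
6) 149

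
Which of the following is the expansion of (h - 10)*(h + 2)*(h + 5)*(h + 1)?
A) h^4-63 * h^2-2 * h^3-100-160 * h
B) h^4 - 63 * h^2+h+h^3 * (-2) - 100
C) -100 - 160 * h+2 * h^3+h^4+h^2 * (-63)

Expanding (h - 10)*(h + 2)*(h + 5)*(h + 1):
= h^4-63 * h^2-2 * h^3-100-160 * h
A) h^4-63 * h^2-2 * h^3-100-160 * h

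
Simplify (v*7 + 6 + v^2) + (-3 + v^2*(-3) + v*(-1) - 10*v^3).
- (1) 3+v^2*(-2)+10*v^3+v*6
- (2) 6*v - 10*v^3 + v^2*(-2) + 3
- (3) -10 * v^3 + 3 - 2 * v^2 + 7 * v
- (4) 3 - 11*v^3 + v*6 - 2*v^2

Adding the polynomials and combining like terms:
(v*7 + 6 + v^2) + (-3 + v^2*(-3) + v*(-1) - 10*v^3)
= 6*v - 10*v^3 + v^2*(-2) + 3
2) 6*v - 10*v^3 + v^2*(-2) + 3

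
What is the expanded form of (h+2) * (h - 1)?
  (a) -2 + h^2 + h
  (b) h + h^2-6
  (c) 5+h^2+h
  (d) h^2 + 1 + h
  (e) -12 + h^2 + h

Expanding (h+2) * (h - 1):
= -2 + h^2 + h
a) -2 + h^2 + h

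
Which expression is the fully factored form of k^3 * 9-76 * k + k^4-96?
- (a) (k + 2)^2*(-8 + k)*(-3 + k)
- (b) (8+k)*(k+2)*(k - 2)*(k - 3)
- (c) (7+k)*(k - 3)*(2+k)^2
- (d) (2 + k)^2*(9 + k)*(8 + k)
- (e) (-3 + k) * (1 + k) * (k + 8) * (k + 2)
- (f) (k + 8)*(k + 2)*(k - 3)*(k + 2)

We need to factor k^3 * 9-76 * k + k^4-96.
The factored form is (k + 8)*(k + 2)*(k - 3)*(k + 2).
f) (k + 8)*(k + 2)*(k - 3)*(k + 2)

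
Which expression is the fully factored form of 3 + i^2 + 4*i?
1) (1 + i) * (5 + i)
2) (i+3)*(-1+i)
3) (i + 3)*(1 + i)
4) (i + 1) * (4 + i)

We need to factor 3 + i^2 + 4*i.
The factored form is (i + 3)*(1 + i).
3) (i + 3)*(1 + i)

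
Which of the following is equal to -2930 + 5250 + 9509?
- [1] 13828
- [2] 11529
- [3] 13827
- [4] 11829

First: -2930 + 5250 = 2320
Then: 2320 + 9509 = 11829
4) 11829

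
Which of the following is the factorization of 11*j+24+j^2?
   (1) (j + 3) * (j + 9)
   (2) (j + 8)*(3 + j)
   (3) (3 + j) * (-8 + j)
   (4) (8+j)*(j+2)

We need to factor 11*j+24+j^2.
The factored form is (j + 8)*(3 + j).
2) (j + 8)*(3 + j)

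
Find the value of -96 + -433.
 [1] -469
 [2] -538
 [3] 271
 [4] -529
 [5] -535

-96 + -433 = -529
4) -529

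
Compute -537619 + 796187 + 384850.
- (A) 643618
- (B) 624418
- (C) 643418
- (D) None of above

First: -537619 + 796187 = 258568
Then: 258568 + 384850 = 643418
C) 643418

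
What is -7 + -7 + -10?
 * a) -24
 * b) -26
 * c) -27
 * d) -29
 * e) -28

First: -7 + -7 = -14
Then: -14 + -10 = -24
a) -24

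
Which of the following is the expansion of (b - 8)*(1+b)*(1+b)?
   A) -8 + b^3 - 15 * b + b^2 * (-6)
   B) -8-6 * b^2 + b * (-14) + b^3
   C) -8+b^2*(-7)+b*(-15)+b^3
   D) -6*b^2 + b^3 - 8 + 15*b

Expanding (b - 8)*(1+b)*(1+b):
= -8 + b^3 - 15 * b + b^2 * (-6)
A) -8 + b^3 - 15 * b + b^2 * (-6)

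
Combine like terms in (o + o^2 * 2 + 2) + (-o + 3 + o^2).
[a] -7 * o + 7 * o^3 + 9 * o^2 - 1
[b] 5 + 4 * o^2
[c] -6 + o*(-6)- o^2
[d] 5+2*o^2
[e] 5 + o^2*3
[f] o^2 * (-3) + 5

Adding the polynomials and combining like terms:
(o + o^2*2 + 2) + (-o + 3 + o^2)
= 5 + o^2*3
e) 5 + o^2*3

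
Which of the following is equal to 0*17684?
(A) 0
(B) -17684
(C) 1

0 * 17684 = 0
A) 0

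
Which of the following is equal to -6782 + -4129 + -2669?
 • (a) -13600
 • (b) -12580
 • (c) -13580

First: -6782 + -4129 = -10911
Then: -10911 + -2669 = -13580
c) -13580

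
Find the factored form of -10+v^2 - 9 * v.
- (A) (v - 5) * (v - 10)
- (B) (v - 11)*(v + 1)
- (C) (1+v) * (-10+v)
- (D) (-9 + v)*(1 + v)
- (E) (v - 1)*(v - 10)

We need to factor -10+v^2 - 9 * v.
The factored form is (1+v) * (-10+v).
C) (1+v) * (-10+v)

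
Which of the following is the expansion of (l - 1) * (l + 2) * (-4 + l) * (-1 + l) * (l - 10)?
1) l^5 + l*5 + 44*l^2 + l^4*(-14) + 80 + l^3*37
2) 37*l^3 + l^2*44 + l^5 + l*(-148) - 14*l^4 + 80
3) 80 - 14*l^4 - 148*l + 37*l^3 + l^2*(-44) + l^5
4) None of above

Expanding (l - 1) * (l + 2) * (-4 + l) * (-1 + l) * (l - 10):
= 37*l^3 + l^2*44 + l^5 + l*(-148) - 14*l^4 + 80
2) 37*l^3 + l^2*44 + l^5 + l*(-148) - 14*l^4 + 80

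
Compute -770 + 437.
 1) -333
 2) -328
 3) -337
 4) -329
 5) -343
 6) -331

-770 + 437 = -333
1) -333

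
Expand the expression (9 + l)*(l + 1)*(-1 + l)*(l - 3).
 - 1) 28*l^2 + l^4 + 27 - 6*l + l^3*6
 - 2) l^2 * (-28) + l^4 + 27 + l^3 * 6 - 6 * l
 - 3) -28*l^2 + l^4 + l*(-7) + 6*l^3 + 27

Expanding (9 + l)*(l + 1)*(-1 + l)*(l - 3):
= l^2 * (-28) + l^4 + 27 + l^3 * 6 - 6 * l
2) l^2 * (-28) + l^4 + 27 + l^3 * 6 - 6 * l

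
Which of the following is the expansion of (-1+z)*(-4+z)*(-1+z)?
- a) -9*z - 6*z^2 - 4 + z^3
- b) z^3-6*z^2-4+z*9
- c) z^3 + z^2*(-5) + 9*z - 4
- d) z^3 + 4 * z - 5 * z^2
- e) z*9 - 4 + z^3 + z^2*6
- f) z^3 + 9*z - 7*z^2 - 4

Expanding (-1+z)*(-4+z)*(-1+z):
= z^3-6*z^2-4+z*9
b) z^3-6*z^2-4+z*9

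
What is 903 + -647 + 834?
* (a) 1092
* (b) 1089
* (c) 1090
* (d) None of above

First: 903 + -647 = 256
Then: 256 + 834 = 1090
c) 1090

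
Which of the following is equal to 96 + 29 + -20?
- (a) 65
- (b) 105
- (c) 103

First: 96 + 29 = 125
Then: 125 + -20 = 105
b) 105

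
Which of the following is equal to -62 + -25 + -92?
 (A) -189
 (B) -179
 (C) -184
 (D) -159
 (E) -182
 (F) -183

First: -62 + -25 = -87
Then: -87 + -92 = -179
B) -179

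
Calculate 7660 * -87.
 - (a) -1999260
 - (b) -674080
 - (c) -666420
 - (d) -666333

7660 * -87 = -666420
c) -666420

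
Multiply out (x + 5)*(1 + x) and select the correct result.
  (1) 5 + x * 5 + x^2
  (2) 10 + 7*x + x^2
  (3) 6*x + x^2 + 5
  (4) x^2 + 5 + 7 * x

Expanding (x + 5)*(1 + x):
= 6*x + x^2 + 5
3) 6*x + x^2 + 5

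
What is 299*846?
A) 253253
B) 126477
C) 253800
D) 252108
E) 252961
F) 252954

299 * 846 = 252954
F) 252954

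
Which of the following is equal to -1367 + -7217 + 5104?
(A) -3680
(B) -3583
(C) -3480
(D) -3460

First: -1367 + -7217 = -8584
Then: -8584 + 5104 = -3480
C) -3480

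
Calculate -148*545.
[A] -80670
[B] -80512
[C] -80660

-148 * 545 = -80660
C) -80660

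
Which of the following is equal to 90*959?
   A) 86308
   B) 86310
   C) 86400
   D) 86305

90 * 959 = 86310
B) 86310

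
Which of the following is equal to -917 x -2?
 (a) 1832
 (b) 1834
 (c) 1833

-917 * -2 = 1834
b) 1834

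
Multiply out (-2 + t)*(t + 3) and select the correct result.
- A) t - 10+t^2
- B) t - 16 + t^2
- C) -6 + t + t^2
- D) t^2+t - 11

Expanding (-2 + t)*(t + 3):
= -6 + t + t^2
C) -6 + t + t^2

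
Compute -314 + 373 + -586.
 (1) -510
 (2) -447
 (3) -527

First: -314 + 373 = 59
Then: 59 + -586 = -527
3) -527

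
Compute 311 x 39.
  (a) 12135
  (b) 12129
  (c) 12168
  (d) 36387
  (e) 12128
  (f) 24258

311 * 39 = 12129
b) 12129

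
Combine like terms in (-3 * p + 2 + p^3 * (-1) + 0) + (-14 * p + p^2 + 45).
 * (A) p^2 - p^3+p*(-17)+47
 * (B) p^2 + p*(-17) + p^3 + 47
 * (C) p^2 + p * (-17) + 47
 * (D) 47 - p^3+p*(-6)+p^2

Adding the polynomials and combining like terms:
(-3*p + 2 + p^3*(-1) + 0) + (-14*p + p^2 + 45)
= p^2 - p^3+p*(-17)+47
A) p^2 - p^3+p*(-17)+47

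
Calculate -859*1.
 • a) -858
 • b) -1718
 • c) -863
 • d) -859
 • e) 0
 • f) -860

-859 * 1 = -859
d) -859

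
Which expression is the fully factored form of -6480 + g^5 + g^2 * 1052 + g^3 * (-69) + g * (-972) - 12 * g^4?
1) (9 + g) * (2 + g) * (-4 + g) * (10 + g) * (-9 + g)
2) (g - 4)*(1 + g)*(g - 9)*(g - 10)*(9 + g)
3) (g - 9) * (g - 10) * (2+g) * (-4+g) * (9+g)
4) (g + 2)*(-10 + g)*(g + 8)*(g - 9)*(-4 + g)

We need to factor -6480 + g^5 + g^2 * 1052 + g^3 * (-69) + g * (-972) - 12 * g^4.
The factored form is (g - 9) * (g - 10) * (2+g) * (-4+g) * (9+g).
3) (g - 9) * (g - 10) * (2+g) * (-4+g) * (9+g)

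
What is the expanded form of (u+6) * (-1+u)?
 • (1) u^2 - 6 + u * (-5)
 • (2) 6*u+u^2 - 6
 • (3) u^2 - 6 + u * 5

Expanding (u+6) * (-1+u):
= u^2 - 6 + u * 5
3) u^2 - 6 + u * 5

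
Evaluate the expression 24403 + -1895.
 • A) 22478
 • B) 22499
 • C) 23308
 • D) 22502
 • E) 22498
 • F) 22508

24403 + -1895 = 22508
F) 22508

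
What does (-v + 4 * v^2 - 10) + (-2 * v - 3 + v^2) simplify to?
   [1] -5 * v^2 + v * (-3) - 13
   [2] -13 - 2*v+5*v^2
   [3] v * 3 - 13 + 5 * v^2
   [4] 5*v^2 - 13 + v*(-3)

Adding the polynomials and combining like terms:
(-v + 4*v^2 - 10) + (-2*v - 3 + v^2)
= 5*v^2 - 13 + v*(-3)
4) 5*v^2 - 13 + v*(-3)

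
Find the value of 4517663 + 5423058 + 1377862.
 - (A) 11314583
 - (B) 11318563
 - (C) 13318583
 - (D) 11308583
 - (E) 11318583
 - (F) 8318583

First: 4517663 + 5423058 = 9940721
Then: 9940721 + 1377862 = 11318583
E) 11318583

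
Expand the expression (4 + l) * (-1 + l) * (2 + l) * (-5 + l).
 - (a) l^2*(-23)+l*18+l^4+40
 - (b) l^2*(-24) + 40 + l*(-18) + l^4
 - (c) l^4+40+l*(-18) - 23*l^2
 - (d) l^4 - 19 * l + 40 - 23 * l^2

Expanding (4 + l) * (-1 + l) * (2 + l) * (-5 + l):
= l^4+40+l*(-18) - 23*l^2
c) l^4+40+l*(-18) - 23*l^2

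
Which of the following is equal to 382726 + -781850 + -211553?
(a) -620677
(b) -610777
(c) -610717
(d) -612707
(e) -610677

First: 382726 + -781850 = -399124
Then: -399124 + -211553 = -610677
e) -610677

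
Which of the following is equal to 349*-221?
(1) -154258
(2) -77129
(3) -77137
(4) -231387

349 * -221 = -77129
2) -77129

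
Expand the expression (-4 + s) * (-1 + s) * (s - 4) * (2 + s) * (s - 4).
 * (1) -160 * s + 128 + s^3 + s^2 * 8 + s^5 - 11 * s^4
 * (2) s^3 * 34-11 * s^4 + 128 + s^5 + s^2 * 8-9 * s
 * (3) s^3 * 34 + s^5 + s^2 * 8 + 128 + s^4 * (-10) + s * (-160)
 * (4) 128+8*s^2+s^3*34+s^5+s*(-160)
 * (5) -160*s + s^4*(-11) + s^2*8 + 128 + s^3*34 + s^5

Expanding (-4 + s) * (-1 + s) * (s - 4) * (2 + s) * (s - 4):
= -160*s + s^4*(-11) + s^2*8 + 128 + s^3*34 + s^5
5) -160*s + s^4*(-11) + s^2*8 + 128 + s^3*34 + s^5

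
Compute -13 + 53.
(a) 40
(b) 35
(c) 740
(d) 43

-13 + 53 = 40
a) 40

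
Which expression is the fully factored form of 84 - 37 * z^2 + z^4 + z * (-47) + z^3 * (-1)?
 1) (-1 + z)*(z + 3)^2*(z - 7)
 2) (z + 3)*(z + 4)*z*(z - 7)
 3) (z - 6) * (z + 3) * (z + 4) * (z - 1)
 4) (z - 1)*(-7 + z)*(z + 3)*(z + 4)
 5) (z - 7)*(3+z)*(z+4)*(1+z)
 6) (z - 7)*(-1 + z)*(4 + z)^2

We need to factor 84 - 37 * z^2 + z^4 + z * (-47) + z^3 * (-1).
The factored form is (z - 1)*(-7 + z)*(z + 3)*(z + 4).
4) (z - 1)*(-7 + z)*(z + 3)*(z + 4)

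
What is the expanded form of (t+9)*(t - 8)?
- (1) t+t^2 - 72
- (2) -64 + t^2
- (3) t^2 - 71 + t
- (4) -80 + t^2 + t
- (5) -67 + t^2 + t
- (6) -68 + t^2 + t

Expanding (t+9)*(t - 8):
= t+t^2 - 72
1) t+t^2 - 72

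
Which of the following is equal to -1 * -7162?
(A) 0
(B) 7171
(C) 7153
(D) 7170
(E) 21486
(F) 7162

-1 * -7162 = 7162
F) 7162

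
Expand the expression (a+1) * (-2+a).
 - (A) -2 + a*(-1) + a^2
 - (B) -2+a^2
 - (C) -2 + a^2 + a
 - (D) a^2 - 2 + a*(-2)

Expanding (a+1) * (-2+a):
= -2 + a*(-1) + a^2
A) -2 + a*(-1) + a^2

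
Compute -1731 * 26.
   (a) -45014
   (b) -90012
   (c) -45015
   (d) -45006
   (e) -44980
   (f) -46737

-1731 * 26 = -45006
d) -45006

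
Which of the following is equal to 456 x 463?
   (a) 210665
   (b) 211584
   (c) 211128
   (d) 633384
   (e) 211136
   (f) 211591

456 * 463 = 211128
c) 211128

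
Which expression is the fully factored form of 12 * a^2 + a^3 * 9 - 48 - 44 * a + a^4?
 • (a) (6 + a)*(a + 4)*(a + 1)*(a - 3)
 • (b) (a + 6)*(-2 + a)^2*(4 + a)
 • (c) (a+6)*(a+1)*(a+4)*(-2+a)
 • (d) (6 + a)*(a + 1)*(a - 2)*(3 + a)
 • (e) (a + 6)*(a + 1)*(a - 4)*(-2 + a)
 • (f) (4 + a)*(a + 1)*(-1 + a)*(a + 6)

We need to factor 12 * a^2 + a^3 * 9 - 48 - 44 * a + a^4.
The factored form is (a+6)*(a+1)*(a+4)*(-2+a).
c) (a+6)*(a+1)*(a+4)*(-2+a)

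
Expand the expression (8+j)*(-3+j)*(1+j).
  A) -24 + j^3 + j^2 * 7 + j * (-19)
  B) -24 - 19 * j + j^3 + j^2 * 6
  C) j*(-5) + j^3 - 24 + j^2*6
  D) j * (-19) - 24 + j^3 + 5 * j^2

Expanding (8+j)*(-3+j)*(1+j):
= -24 - 19 * j + j^3 + j^2 * 6
B) -24 - 19 * j + j^3 + j^2 * 6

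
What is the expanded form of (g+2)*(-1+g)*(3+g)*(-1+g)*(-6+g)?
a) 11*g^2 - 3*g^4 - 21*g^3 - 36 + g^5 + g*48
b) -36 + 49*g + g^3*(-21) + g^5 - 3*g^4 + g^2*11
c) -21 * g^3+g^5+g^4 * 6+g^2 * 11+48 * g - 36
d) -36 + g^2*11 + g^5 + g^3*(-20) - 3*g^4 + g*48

Expanding (g+2)*(-1+g)*(3+g)*(-1+g)*(-6+g):
= 11*g^2 - 3*g^4 - 21*g^3 - 36 + g^5 + g*48
a) 11*g^2 - 3*g^4 - 21*g^3 - 36 + g^5 + g*48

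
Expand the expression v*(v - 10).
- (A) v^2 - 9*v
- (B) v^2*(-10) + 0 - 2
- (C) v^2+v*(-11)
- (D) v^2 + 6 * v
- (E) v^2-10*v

Expanding v*(v - 10):
= v^2-10*v
E) v^2-10*v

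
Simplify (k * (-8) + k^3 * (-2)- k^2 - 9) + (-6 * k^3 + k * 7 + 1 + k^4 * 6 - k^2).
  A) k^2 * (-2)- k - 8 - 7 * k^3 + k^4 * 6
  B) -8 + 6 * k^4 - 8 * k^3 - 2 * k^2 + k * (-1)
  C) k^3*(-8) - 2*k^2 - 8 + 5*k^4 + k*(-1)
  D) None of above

Adding the polynomials and combining like terms:
(k*(-8) + k^3*(-2) - k^2 - 9) + (-6*k^3 + k*7 + 1 + k^4*6 - k^2)
= -8 + 6 * k^4 - 8 * k^3 - 2 * k^2 + k * (-1)
B) -8 + 6 * k^4 - 8 * k^3 - 2 * k^2 + k * (-1)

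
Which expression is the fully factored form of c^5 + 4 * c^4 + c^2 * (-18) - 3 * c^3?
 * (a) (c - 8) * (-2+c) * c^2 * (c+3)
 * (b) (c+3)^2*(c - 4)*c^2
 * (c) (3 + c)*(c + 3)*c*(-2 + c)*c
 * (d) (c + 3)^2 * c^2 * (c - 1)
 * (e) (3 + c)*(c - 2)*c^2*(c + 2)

We need to factor c^5 + 4 * c^4 + c^2 * (-18) - 3 * c^3.
The factored form is (3 + c)*(c + 3)*c*(-2 + c)*c.
c) (3 + c)*(c + 3)*c*(-2 + c)*c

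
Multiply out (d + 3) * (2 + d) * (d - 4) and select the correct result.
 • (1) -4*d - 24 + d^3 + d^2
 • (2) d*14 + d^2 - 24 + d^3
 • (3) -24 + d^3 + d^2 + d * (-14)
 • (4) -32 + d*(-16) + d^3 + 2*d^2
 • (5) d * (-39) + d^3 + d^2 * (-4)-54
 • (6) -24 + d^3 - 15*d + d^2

Expanding (d + 3) * (2 + d) * (d - 4):
= -24 + d^3 + d^2 + d * (-14)
3) -24 + d^3 + d^2 + d * (-14)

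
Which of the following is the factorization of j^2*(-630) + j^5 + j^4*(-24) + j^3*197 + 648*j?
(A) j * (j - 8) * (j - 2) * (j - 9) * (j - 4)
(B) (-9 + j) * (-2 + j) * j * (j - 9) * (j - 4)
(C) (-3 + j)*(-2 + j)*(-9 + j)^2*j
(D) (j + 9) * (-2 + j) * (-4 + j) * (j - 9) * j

We need to factor j^2*(-630) + j^5 + j^4*(-24) + j^3*197 + 648*j.
The factored form is (-9 + j) * (-2 + j) * j * (j - 9) * (j - 4).
B) (-9 + j) * (-2 + j) * j * (j - 9) * (j - 4)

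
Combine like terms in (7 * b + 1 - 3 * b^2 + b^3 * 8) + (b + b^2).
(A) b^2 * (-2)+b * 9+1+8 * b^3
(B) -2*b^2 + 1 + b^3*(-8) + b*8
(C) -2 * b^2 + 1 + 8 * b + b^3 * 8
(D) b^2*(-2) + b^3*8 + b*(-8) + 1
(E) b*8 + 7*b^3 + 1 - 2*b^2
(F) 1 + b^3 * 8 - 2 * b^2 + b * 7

Adding the polynomials and combining like terms:
(7*b + 1 - 3*b^2 + b^3*8) + (b + b^2)
= -2 * b^2 + 1 + 8 * b + b^3 * 8
C) -2 * b^2 + 1 + 8 * b + b^3 * 8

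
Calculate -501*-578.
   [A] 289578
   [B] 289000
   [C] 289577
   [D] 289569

-501 * -578 = 289578
A) 289578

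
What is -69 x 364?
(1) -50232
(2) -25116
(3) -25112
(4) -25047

-69 * 364 = -25116
2) -25116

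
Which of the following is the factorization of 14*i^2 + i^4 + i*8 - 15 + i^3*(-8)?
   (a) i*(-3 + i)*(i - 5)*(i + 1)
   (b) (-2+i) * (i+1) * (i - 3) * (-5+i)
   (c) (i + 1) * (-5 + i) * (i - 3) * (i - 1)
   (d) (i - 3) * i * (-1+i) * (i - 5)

We need to factor 14*i^2 + i^4 + i*8 - 15 + i^3*(-8).
The factored form is (i + 1) * (-5 + i) * (i - 3) * (i - 1).
c) (i + 1) * (-5 + i) * (i - 3) * (i - 1)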